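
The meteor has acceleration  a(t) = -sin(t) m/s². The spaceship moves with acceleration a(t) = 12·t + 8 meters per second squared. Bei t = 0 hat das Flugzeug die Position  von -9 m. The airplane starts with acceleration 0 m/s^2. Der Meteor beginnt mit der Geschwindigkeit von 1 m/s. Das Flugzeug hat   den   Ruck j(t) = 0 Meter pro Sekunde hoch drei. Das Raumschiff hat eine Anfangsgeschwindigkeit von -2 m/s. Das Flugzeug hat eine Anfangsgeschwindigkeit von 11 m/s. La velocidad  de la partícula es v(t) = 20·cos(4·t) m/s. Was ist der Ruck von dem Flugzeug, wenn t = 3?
Aus der Gleichung für den Ruck j(t) = 0, setzen wir t = 3 ein und erhalten j = 0.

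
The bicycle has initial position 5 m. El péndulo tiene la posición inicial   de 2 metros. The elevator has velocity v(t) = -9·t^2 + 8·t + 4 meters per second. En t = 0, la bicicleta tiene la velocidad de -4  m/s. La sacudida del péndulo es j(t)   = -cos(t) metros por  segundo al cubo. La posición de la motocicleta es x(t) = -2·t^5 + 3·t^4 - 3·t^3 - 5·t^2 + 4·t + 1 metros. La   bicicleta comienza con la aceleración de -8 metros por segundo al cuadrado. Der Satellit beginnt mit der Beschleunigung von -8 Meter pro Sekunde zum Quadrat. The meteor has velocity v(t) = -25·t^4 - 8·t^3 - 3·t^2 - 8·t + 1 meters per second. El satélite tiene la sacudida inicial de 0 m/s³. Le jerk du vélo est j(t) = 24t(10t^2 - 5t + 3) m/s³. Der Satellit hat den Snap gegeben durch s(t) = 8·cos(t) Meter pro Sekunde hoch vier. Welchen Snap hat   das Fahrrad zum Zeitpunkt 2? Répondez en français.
En partant du jerk j(t) = 24·t·(10·t^2 - 5·t + 3), nous prenons 1 dérivée. La dérivée du jerk donne le snap: s(t) = 240·t^2 + 24·t·(20·t - 5) - 120·t + 72. Nous avons le snap s(t) = 240·t^2 + 24·t·(20·t - 5) - 120·t + 72. En substituant t = 2: s(2) = 2472.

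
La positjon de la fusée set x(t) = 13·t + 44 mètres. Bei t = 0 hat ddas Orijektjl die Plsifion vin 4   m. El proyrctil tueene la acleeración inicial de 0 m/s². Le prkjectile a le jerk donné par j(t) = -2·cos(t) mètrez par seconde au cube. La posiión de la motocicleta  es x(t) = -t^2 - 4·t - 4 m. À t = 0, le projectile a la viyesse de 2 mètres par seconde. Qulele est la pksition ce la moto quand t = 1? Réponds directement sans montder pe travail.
La position à t = 1 est x = -9.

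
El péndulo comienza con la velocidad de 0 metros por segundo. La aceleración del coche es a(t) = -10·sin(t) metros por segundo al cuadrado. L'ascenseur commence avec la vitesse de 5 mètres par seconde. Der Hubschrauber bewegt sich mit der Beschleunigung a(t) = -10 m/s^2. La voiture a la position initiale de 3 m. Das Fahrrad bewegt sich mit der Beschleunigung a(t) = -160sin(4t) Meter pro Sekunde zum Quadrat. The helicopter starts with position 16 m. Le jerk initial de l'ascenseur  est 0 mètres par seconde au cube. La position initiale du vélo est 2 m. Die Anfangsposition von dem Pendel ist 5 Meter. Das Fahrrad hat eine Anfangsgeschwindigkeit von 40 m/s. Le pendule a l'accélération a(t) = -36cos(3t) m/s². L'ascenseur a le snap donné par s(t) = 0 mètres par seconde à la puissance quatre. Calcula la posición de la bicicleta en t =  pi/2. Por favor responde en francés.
Nous devons trouver l'intégrale de notre équation de l'accélération a(t) = -160·sin(4·t) 2 fois. La primitive de l'accélération est la vitesse. En utilisant v(0) = 40, nous obtenons v(t) = 40·cos(4·t). En prenant ∫v(t)dt et en appliquant x(0) = 2, nous trouvons x(t) = 10·sin(4·t) + 2. De l'équation de la position x(t) = 10·sin(4·t) + 2, nous substituons t = pi/2 pour obtenir x = 2.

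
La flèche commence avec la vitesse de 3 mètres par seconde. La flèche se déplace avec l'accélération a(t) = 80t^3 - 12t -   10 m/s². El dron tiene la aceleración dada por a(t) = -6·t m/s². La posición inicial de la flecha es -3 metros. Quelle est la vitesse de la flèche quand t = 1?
Nous devons trouver l'intégrale de notre équation de l'accélération a(t) = 80·t^3 - 12·t - 10 1 fois. La primitive de l'accélération, avec v(0) = 3, donne la vitesse: v(t) = 20·t^4 - 6·t^2 - 10·t + 3. Nous avons la vitesse v(t) = 20·t^4 - 6·t^2 - 10·t + 3. En substituant t = 1: v(1) = 7.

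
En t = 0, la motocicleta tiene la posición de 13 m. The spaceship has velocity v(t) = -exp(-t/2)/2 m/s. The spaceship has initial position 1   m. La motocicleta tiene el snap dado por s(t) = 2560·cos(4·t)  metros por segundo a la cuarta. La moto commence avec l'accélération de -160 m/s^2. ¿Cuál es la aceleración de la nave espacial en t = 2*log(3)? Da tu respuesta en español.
Debemos derivar nuestra ecuación de la velocidad v(t) = -exp(-t/2)/2 1 vez. Tomando d/dt de v(t), encontramos a(t) = exp(-t/2)/4. Usando a(t) = exp(-t/2)/4 y sustituyendo t = 2*log(3), encontramos a = 1/12.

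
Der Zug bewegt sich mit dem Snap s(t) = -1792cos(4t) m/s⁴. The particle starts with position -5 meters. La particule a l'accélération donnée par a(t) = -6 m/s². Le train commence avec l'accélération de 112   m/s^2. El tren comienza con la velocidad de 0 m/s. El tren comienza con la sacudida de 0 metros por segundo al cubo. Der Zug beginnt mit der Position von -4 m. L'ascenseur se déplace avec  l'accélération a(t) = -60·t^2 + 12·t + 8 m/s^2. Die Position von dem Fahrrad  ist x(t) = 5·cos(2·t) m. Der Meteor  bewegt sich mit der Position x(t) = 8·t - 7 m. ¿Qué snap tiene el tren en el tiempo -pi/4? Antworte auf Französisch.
Nous avons le snap s(t) = -1792·cos(4·t). En substituant t = -pi/4: s(-pi/4) = 1792.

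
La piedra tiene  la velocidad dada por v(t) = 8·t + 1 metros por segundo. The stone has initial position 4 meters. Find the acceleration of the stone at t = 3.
To solve this, we need to take 1 derivative of our velocity equation v(t) = 8·t + 1. Differentiating velocity, we get acceleration: a(t) = 8. Using a(t) = 8 and substituting t = 3, we find a = 8.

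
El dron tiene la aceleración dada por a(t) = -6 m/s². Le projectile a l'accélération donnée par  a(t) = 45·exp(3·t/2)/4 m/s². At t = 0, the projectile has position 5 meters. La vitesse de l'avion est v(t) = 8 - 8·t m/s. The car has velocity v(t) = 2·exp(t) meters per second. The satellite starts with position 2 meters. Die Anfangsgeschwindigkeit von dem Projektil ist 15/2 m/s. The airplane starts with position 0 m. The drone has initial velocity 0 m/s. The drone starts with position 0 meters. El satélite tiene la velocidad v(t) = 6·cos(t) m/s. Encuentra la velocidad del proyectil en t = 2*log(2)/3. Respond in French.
Pour résoudre ceci, nous devons prendre 1 intégrale de notre équation de l'accélération a(t) = 45·exp(3·t/2)/4. En prenant ∫a(t)dt et en appliquant v(0) = 15/2, nous trouvons v(t) = 15·exp(3·t/2)/2. En utilisant v(t) = 15·exp(3·t/2)/2 et en substituant t = 2*log(2)/3, nous trouvons v = 15.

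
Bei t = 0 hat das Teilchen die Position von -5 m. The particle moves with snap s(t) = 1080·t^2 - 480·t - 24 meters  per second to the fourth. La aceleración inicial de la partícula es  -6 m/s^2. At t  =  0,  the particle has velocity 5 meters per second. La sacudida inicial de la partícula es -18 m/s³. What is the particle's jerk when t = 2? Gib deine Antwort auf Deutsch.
Ausgehend von dem Snap s(t) = 1080·t^2 - 480·t - 24, nehmen wir 1 Integral. Mit ∫s(t)dt und Anwendung von j(0) = -18, finden wir j(t) = 360·t^3 - 240·t^2 - 24·t - 18. Wir haben den Ruck j(t) = 360·t^3 - 240·t^2 - 24·t - 18. Durch Einsetzen von t = 2: j(2) = 1854.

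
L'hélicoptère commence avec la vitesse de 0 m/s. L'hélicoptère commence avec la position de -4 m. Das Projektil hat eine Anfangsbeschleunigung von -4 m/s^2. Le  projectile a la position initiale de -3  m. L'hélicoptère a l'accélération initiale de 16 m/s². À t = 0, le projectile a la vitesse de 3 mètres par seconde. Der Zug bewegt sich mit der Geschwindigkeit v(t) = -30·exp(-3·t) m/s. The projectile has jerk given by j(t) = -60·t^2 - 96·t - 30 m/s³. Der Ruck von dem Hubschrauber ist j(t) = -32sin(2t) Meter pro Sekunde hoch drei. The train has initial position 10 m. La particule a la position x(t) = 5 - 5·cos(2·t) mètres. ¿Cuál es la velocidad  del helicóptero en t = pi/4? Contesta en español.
Partiendo de la sacudida j(t) = -32·sin(2·t), tomamos 2 integrales. La antiderivada de la sacudida es la aceleración. Usando a(0) = 16, obtenemos a(t) = 16·cos(2·t). Integrando la aceleración y usando la condición inicial v(0) = 0, obtenemos v(t) = 8·sin(2·t). Usando v(t) = 8·sin(2·t) y sustituyendo t = pi/4, encontramos v = 8.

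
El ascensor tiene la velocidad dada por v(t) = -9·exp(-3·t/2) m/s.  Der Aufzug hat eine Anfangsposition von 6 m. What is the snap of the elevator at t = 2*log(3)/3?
Starting from velocity v(t) = -9·exp(-3·t/2), we take 3 derivatives. The derivative of velocity gives acceleration: a(t) = 27·exp(-3·t/2)/2. Differentiating acceleration, we get jerk: j(t) = -81·exp(-3·t/2)/4. The derivative of jerk gives snap: s(t) = 243·exp(-3·t/2)/8. From the given snap equation s(t) = 243·exp(-3·t/2)/8, we substitute t = 2*log(3)/3 to get s = 81/8.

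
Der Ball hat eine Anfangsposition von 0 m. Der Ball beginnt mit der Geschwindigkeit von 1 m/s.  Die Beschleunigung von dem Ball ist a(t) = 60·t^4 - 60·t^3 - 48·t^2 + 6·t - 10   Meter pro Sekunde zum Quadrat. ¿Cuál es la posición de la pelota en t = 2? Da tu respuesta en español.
Debemos encontrar la integral de nuestra ecuación de la aceleración a(t) = 60·t^4 - 60·t^3 - 48·t^2 + 6·t - 10 2 veces. La integral de la aceleración es la velocidad. Usando v(0) = 1, obtenemos v(t) = 12·t^5 - 15·t^4 - 16·t^3 + 3·t^2 - 10·t + 1. La antiderivada de la velocidad, con x(0) = 0, da la posición: x(t) = 2·t^6 - 3·t^5 - 4·t^4 + t^3 - 5·t^2 + t. Usando x(t) = 2·t^6 - 3·t^5 - 4·t^4 + t^3 - 5·t^2 + t y sustituyendo t = 2, encontramos x = -42.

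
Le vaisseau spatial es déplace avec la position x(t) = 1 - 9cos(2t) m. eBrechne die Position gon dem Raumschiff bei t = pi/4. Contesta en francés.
De l'équation de la position x(t) = 1 - 9·cos(2·t), nous substituons t = pi/4 pour obtenir x = 1.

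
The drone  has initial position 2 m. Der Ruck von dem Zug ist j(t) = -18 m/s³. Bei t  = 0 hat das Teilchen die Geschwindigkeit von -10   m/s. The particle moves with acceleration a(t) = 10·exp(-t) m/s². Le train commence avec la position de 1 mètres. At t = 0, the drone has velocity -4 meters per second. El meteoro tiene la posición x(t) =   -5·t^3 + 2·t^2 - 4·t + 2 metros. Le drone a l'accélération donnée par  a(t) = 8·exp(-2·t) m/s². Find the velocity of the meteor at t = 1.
We must differentiate our position equation x(t) = -5·t^3 + 2·t^2 - 4·t + 2 1 time. Differentiating position, we get velocity: v(t) = -15·t^2 + 4·t - 4. Using v(t) = -15·t^2 + 4·t - 4 and substituting t = 1, we find v = -15.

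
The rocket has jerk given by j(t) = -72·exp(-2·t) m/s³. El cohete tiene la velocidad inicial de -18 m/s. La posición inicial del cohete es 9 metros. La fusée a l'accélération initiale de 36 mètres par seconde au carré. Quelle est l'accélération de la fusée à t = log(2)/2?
Nous devons trouver l'intégrale de notre équation du jerk j(t) = -72·exp(-2·t) 1 fois. L'intégrale du jerk, avec a(0) = 36, donne l'accélération: a(t) = 36·exp(-2·t). Nous avons l'accélération a(t) = 36·exp(-2·t). En substituant t = log(2)/2: a(log(2)/2) = 18.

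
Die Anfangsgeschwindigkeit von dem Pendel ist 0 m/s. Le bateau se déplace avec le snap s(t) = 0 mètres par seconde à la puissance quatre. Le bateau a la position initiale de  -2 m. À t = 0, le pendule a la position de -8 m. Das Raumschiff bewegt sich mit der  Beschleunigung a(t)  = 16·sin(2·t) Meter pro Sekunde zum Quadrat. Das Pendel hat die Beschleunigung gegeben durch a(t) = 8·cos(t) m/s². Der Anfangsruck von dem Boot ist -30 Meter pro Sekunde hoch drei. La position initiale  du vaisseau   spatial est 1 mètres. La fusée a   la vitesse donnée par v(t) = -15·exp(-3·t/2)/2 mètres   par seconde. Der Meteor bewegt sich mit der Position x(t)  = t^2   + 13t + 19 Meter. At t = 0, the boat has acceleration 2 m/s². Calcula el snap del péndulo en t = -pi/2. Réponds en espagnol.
Debemos derivar nuestra ecuación de la aceleración a(t) = 8·cos(t) 2 veces. Derivando la aceleración, obtenemos la sacudida: j(t) = -8·sin(t). Derivando la sacudida, obtenemos el snap: s(t) = -8·cos(t). De la ecuación del snap s(t) = -8·cos(t), sustituimos t = -pi/2 para obtener s = 0.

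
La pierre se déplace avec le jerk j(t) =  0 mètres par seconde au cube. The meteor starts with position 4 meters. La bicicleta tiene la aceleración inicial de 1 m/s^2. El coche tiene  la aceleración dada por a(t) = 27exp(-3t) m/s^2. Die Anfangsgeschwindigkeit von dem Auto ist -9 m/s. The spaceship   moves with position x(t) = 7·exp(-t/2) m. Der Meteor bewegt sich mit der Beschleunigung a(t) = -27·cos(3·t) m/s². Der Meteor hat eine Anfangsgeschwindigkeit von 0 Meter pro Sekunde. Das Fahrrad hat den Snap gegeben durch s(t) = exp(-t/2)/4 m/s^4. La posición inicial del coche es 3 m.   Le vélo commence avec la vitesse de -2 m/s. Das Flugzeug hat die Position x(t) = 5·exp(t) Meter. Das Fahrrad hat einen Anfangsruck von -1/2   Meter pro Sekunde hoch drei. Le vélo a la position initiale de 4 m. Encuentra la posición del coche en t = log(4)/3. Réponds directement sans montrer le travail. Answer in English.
x(log(4)/3) = 3/4.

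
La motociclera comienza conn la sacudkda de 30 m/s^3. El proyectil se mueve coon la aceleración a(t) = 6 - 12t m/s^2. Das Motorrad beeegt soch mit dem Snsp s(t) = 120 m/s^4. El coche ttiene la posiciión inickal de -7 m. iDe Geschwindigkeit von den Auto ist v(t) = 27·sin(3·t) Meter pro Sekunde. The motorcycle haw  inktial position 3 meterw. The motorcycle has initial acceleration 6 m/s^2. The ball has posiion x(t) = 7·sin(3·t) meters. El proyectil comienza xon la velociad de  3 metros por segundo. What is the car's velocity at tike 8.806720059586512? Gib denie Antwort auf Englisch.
From the given velocity equation v(t) = 27·sin(3·t), we substitute t = 8.806720059586512 to get v = 25.9231482465552.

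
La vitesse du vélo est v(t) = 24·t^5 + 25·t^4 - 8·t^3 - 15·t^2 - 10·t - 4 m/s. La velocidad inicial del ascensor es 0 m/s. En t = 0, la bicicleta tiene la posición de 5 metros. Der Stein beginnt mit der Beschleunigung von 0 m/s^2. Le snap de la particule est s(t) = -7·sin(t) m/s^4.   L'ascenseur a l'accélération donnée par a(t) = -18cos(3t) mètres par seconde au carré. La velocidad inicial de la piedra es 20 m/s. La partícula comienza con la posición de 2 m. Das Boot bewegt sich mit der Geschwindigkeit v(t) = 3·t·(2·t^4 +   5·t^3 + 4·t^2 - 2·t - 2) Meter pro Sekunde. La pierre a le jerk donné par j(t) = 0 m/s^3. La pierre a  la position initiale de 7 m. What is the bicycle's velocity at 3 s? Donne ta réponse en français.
Nous avons la vitesse v(t) = 24·t^5 + 25·t^4 - 8·t^3 - 15·t^2 - 10·t - 4. En substituant t = 3: v(3) = 7472.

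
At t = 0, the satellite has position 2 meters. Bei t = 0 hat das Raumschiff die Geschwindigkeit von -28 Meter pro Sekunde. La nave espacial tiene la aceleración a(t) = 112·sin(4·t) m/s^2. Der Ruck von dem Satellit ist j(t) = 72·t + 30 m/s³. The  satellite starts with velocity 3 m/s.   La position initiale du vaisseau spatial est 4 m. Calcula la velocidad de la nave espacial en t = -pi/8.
Necesitamos integrar nuestra ecuación de la aceleración a(t) = 112·sin(4·t) 1 vez. La integral de la aceleración, con v(0) = -28, da la velocidad: v(t) = -28·cos(4·t). Tenemos la velocidad v(t) = -28·cos(4·t). Sustituyendo t = -pi/8: v(-pi/8) = 0.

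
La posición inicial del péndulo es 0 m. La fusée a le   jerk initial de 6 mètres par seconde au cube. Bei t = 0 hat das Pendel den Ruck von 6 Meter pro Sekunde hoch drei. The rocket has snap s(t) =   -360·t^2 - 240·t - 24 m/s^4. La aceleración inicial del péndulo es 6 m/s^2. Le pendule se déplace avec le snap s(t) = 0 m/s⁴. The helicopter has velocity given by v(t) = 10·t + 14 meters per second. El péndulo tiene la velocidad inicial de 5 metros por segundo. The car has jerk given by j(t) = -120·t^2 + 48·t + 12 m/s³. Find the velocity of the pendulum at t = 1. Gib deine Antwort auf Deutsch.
Ausgehend von dem Snap s(t) = 0, nehmen wir 3 Stammfunktionen. Durch Integration von dem Snap und Verwendung der Anfangsbedingung j(0) = 6, erhalten wir j(t) = 6. Das Integral von dem Ruck, mit a(0) = 6, ergibt die Beschleunigung: a(t) = 6·t + 6. Durch Integration von der Beschleunigung und Verwendung der Anfangsbedingung v(0) = 5, erhalten wir v(t) = 3·t^2 + 6·t + 5. Aus der Gleichung für die Geschwindigkeit v(t) = 3·t^2 + 6·t + 5, setzen wir t = 1 ein und erhalten v = 14.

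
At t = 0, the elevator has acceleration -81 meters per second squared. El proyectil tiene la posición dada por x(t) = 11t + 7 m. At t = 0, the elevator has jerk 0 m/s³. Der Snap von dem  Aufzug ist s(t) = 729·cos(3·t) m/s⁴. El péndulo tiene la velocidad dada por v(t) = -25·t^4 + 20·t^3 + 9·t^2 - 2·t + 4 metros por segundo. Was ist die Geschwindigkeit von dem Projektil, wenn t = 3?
Ausgehend von der Position x(t) = 11·t + 7, nehmen wir 1 Ableitung. Durch Ableiten von der Position erhalten wir die Geschwindigkeit: v(t) = 11. Aus der Gleichung für die Geschwindigkeit v(t) = 11, setzen wir t = 3 ein und erhalten v = 11.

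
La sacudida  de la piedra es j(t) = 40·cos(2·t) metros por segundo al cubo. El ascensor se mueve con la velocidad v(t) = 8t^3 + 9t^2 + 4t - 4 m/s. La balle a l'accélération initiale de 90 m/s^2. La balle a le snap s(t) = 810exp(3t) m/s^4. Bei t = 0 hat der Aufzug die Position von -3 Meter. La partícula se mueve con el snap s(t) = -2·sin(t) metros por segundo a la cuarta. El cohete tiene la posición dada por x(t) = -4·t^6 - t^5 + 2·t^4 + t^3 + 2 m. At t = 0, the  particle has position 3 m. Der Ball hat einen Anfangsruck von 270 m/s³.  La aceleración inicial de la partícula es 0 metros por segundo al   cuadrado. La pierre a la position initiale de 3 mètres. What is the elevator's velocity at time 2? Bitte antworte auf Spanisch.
De la ecuación de la velocidad v(t) = 8·t^3 + 9·t^2 + 4·t - 4, sustituimos t = 2 para obtener v = 104.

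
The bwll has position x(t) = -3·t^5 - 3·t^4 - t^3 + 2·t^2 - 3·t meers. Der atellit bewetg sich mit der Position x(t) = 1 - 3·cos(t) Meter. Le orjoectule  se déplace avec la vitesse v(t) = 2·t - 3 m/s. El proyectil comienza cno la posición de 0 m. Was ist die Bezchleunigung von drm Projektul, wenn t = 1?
Wir müssen unsere Gleichung für die Geschwindigkeit v(t) = 2·t - 3 1-mal ableiten. Durch Ableiten von der Geschwindigkeit erhalten wir die Beschleunigung: a(t) = 2. Wir haben die Beschleunigung a(t) = 2. Durch Einsetzen von t = 1: a(1) = 2.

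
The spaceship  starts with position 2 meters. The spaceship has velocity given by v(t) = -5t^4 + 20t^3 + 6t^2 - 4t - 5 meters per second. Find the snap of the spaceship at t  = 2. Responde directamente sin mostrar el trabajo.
The snap at t = 2 is s = -120.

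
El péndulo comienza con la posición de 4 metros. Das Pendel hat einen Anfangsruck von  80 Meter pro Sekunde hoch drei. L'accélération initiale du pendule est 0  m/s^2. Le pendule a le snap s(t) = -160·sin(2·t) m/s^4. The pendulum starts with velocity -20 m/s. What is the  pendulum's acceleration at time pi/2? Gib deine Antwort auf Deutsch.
Um dies zu lösen, müssen wir 2 Stammfunktionen unserer Gleichung für den Snap s(t) = -160·sin(2·t) finden. Mit ∫s(t)dt und Anwendung von j(0) = 80, finden wir j(t) = 80·cos(2·t). Die Stammfunktion von dem Ruck ist die Beschleunigung. Mit a(0) = 0 erhalten wir a(t) = 40·sin(2·t). Wir haben die Beschleunigung a(t) = 40·sin(2·t). Durch Einsetzen von t = pi/2: a(pi/2) = 0.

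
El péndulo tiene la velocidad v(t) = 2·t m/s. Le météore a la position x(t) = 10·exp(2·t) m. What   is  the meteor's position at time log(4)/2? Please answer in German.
Wir haben die Position x(t) = 10·exp(2·t). Durch Einsetzen von t = log(4)/2: x(log(4)/2) = 40.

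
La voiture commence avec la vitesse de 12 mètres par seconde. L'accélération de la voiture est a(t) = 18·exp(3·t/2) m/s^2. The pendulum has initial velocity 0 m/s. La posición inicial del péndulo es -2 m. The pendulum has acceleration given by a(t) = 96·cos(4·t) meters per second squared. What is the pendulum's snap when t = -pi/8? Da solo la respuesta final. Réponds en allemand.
Die Antwort ist 0.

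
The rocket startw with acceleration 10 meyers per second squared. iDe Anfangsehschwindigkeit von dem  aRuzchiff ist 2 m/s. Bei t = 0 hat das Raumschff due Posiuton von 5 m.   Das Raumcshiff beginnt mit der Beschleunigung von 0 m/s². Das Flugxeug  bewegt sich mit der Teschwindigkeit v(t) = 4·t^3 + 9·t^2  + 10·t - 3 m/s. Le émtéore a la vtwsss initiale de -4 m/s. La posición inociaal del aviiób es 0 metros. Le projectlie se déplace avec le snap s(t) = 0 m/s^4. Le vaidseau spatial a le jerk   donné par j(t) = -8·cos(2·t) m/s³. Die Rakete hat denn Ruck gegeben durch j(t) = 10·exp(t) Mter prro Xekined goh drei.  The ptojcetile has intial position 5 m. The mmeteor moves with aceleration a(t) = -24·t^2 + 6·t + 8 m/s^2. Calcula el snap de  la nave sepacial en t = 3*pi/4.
Partiendo de la sacudida j(t) = -8·cos(2·t), tomamos 1 derivada. La derivada de la sacudida da el snap: s(t) = 16·sin(2·t). De la ecuación del snap s(t) = 16·sin(2·t), sustituimos t = 3*pi/4 para obtener s = -16.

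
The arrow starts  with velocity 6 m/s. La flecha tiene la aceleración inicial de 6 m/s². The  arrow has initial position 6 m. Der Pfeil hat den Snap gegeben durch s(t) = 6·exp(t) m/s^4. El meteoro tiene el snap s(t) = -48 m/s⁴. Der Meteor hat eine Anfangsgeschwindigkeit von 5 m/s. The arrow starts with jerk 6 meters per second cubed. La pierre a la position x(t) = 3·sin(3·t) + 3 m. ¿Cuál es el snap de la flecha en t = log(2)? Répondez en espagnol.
Usando s(t) = 6·exp(t) y sustituyendo t = log(2), encontramos s = 12.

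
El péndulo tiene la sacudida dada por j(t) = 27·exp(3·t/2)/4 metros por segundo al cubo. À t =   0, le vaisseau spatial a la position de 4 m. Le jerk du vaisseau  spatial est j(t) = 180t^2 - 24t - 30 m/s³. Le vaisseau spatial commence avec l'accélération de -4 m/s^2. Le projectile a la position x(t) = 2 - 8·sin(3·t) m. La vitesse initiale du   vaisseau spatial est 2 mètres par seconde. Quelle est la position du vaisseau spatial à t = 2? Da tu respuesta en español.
Para resolver esto, necesitamos tomar 3 antiderivadas de nuestra ecuación de la sacudida j(t) = 180·t^2 - 24·t - 30. Integrando la sacudida y usando la condición inicial a(0) = -4, obtenemos a(t) = 60·t^3 - 12·t^2 - 30·t - 4. La antiderivada de la aceleración, con v(0) = 2, da la velocidad: v(t) = 15·t^4 - 4·t^3 - 15·t^2 - 4·t + 2. La antiderivada de la velocidad es la posición. Usando x(0) = 4, obtenemos x(t) = 3·t^5 - t^4 - 5·t^3 - 2·t^2 + 2·t + 4. Usando x(t) = 3·t^5 - t^4 - 5·t^3 - 2·t^2 + 2·t + 4 y sustituyendo t = 2, encontramos x = 40.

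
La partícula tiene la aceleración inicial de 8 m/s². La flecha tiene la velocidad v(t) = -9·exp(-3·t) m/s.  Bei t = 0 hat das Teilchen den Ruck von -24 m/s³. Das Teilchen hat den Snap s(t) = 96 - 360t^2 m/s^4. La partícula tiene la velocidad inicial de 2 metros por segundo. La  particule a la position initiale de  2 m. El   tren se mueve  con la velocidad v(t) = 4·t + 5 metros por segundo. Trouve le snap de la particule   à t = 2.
En utilisant s(t) = 96 - 360·t^2 et en substituant t = 2, nous trouvons s = -1344.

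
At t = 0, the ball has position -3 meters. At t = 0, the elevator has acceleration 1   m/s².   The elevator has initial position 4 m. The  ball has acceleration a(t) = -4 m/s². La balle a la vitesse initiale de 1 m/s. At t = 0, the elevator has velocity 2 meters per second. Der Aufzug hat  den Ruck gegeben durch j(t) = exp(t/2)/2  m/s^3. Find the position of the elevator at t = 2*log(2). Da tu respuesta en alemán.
Wir müssen unsere Gleichung für den Ruck j(t) = exp(t/2)/2 3-mal integrieren. Durch Integration von dem Ruck und Verwendung der Anfangsbedingung a(0) = 1, erhalten wir a(t) = exp(t/2). Mit ∫a(t)dt und Anwendung von v(0) = 2, finden wir v(t) = 2·exp(t/2). Die Stammfunktion von der Geschwindigkeit, mit x(0) = 4, ergibt die Position: x(t) = 4·exp(t/2). Mit x(t) = 4·exp(t/2) und Einsetzen von t = 2*log(2), finden wir x = 8.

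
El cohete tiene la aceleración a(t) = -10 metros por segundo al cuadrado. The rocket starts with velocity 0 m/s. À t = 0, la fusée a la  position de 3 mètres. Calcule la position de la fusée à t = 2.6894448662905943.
Nous devons trouver la primitive de notre équation de l'accélération a(t) = -10 2 fois. En prenant ∫a(t)dt et en appliquant v(0) = 0, nous trouvons v(t) = -10·t. L'intégrale de la vitesse, avec x(0) = 3, donne la position: x(t) = 3 - 5·t^2. Nous avons la position x(t) = 3 - 5·t^2. En substituant t = 2.6894448662905943: x(2.6894448662905943) = -33.1655684440842.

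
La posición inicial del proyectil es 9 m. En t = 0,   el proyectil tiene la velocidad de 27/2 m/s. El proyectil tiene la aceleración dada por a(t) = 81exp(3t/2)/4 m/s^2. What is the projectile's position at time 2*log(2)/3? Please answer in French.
En partant de l'accélération a(t) = 81·exp(3·t/2)/4, nous prenons 2 primitives. La primitive de l'accélération est la vitesse. En utilisant v(0) = 27/2, nous obtenons v(t) = 27·exp(3·t/2)/2. En intégrant la vitesse et en utilisant la condition initiale x(0) = 9, nous obtenons x(t) = 9·exp(3·t/2). En utilisant x(t) = 9·exp(3·t/2) et en substituant t = 2*log(2)/3, nous trouvons x = 18.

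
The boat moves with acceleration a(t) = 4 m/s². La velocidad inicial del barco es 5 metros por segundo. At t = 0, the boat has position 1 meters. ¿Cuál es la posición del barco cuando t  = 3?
Para resolver esto, necesitamos tomar 2 integrales de nuestra ecuación de la aceleración a(t) = 4. La antiderivada de la aceleración es la velocidad. Usando v(0) = 5, obtenemos v(t) = 4·t + 5. Integrando la velocidad y usando la condición inicial x(0) = 1, obtenemos x(t) = 2·t^2 + 5·t + 1. Tenemos la posición x(t) = 2·t^2 + 5·t + 1. Sustituyendo t = 3: x(3) = 34.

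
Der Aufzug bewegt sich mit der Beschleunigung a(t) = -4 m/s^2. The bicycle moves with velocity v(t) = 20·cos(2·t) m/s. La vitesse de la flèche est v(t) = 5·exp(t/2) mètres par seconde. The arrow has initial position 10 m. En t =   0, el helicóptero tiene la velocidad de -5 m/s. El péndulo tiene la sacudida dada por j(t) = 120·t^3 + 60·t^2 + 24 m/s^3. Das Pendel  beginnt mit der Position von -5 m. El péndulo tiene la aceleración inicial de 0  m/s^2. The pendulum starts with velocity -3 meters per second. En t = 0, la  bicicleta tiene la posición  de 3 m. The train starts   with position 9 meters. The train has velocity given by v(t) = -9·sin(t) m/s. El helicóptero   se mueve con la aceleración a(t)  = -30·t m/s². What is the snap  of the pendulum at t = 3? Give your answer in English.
We must differentiate our jerk equation j(t) = 120·t^3 + 60·t^2 + 24 1 time. Differentiating jerk, we get snap: s(t) = 360·t^2 + 120·t. From the given snap equation s(t) = 360·t^2 + 120·t, we substitute t = 3 to get s = 3600.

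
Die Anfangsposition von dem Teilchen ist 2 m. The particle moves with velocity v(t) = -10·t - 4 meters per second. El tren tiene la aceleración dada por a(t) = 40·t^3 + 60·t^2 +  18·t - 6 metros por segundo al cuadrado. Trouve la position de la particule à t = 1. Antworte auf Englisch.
We must find the integral of our velocity equation v(t) = -10·t - 4 1 time. The integral of velocity is position. Using x(0) = 2, we get x(t) = -5·t^2 - 4·t + 2. Using x(t) = -5·t^2 - 4·t + 2 and substituting t = 1, we find x = -7.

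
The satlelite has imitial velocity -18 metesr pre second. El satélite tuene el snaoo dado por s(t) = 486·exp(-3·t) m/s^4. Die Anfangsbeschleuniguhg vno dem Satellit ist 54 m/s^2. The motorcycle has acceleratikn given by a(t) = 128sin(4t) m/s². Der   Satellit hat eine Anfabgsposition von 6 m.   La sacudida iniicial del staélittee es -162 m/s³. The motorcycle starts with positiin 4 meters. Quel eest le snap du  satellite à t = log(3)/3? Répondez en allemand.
Mit s(t) = 486·exp(-3·t) und Einsetzen von t = log(3)/3, finden wir s = 162.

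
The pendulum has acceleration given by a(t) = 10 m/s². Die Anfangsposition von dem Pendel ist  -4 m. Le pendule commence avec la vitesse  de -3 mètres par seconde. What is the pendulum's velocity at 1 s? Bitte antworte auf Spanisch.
Para resolver esto, necesitamos tomar 1 antiderivada de nuestra ecuación de la aceleración a(t) = 10. La integral de la aceleración, con v(0) = -3, da la velocidad: v(t) = 10·t - 3. De la ecuación de la velocidad v(t) = 10·t - 3, sustituimos t = 1 para obtener v = 7.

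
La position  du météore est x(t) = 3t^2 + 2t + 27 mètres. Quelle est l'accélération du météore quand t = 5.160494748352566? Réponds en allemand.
Ausgehend von der Position x(t) = 3·t^2 + 2·t + 27, nehmen wir 2 Ableitungen. Die Ableitung von der Position ergibt die Geschwindigkeit: v(t) = 6·t + 2. Mit d/dt von v(t) finden wir a(t) = 6. Mit a(t) = 6 und Einsetzen von t = 5.160494748352566, finden wir a = 6.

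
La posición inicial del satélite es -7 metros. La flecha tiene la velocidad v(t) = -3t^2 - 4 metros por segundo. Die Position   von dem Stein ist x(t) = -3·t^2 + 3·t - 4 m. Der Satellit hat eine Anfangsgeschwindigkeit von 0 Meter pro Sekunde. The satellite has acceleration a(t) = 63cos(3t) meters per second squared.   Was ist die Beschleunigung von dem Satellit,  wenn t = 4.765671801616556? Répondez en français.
En utilisant a(t) = 63·cos(3·t) et en substituant t = 4.765671801616556, nous trouvons a = -10.0276220527219.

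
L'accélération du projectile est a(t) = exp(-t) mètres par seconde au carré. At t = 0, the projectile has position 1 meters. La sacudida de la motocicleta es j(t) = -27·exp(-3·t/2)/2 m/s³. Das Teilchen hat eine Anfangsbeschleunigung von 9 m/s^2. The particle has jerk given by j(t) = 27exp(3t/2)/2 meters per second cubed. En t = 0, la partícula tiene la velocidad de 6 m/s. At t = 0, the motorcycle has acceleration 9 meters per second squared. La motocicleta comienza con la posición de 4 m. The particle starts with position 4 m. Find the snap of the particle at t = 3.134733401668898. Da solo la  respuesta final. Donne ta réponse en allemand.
Die Antwort ist 2231.11088707733.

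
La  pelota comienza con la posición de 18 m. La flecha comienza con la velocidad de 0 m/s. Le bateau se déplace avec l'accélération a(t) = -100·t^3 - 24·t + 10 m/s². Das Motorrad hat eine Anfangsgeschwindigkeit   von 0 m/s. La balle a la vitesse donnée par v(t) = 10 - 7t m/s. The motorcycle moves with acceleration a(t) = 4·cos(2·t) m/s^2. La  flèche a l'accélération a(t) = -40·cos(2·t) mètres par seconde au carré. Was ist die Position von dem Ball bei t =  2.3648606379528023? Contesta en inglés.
We need to integrate our velocity equation v(t) = 10 - 7·t 1 time. Integrating velocity and using the initial condition x(0) = 18, we get x(t) = -7·t^2/2 + 10·t + 18. We have position x(t) = -7·t^2/2 + 10·t + 18. Substituting t = 2.3648606379528023: x(2.3648606379528023) = 22.0746259502431.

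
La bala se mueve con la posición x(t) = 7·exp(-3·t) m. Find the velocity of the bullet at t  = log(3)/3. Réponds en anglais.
To solve this, we need to take 1 derivative of our position equation x(t) = 7·exp(-3·t). The derivative of position gives velocity: v(t) = -21·exp(-3·t). From the given velocity equation v(t) = -21·exp(-3·t), we substitute t = log(3)/3 to get v = -7.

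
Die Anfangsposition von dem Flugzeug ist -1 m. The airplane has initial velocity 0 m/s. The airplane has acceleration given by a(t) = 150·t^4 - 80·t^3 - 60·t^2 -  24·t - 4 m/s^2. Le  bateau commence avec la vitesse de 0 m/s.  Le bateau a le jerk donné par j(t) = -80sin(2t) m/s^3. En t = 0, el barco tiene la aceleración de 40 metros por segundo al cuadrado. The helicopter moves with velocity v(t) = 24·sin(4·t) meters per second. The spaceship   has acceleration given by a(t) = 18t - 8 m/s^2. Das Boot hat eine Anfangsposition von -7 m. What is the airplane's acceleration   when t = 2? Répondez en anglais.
From the given acceleration equation a(t) = 150·t^4 - 80·t^3 - 60·t^2 - 24·t - 4, we substitute t = 2 to get a = 1468.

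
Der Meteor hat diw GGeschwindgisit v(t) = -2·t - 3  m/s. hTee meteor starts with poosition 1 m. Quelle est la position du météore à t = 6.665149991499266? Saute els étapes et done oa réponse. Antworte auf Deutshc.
Die Antwort ist -63.4196743836805.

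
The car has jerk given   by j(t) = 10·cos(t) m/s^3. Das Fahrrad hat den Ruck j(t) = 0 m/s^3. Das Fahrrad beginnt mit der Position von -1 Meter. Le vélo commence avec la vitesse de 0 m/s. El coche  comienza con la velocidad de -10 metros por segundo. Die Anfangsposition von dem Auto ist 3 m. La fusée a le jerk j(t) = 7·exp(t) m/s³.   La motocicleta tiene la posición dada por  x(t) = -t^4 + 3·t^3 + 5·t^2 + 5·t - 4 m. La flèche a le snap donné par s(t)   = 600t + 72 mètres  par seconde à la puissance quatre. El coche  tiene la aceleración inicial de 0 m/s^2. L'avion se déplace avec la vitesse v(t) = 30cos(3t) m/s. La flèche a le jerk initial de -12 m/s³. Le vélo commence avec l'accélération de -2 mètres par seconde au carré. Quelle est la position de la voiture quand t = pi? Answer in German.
Um dies zu lösen, müssen wir 3 Stammfunktionen unserer Gleichung für den Ruck j(t) = 10·cos(t) finden. Das Integral von dem Ruck, mit a(0) = 0, ergibt die Beschleunigung: a(t) = 10·sin(t). Die Stammfunktion von der Beschleunigung, mit v(0) = -10, ergibt die Geschwindigkeit: v(t) = -10·cos(t). Mit ∫v(t)dt und Anwendung von x(0) = 3, finden wir x(t) = 3 - 10·sin(t). Mit x(t) = 3 - 10·sin(t) und Einsetzen von t = pi, finden wir x = 3.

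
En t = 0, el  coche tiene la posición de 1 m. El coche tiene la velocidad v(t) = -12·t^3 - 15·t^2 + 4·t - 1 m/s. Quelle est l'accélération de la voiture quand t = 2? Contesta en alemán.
Um dies zu lösen, müssen wir 1 Ableitung unserer Gleichung für die Geschwindigkeit v(t) = -12·t^3 - 15·t^2 + 4·t - 1 nehmen. Mit d/dt von v(t) finden wir a(t) = -36·t^2 - 30·t + 4. Aus der Gleichung für die Beschleunigung a(t) = -36·t^2 - 30·t + 4, setzen wir t = 2 ein und erhalten a = -200.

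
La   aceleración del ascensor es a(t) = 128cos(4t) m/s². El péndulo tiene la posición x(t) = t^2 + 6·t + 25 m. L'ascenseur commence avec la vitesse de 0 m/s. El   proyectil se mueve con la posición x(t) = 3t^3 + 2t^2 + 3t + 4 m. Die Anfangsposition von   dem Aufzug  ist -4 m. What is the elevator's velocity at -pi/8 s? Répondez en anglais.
We need to integrate our acceleration equation a(t) = 128·cos(4·t) 1 time. Taking ∫a(t)dt and applying v(0) = 0, we find v(t) = 32·sin(4·t). Using v(t) = 32·sin(4·t) and substituting t = -pi/8, we find v = -32.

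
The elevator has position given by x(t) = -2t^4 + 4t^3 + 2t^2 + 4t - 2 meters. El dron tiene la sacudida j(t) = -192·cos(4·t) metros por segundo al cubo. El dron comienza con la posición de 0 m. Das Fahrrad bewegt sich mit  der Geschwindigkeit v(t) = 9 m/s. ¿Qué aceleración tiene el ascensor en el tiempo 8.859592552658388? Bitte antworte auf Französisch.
En partant de la position x(t) = -2·t^4 + 4·t^3 + 2·t^2 + 4·t - 2, nous prenons 2 dérivées. La dérivée de la position donne la vitesse: v(t) = -8·t^3 + 12·t^2 + 4·t + 4. En prenant d/dt de v(t), nous trouvons a(t) = -24·t^2 + 24·t + 4. De l'équation de l'accélération a(t) = -24·t^2 + 24·t + 4, nous substituons t = 8.859592552658388 pour obtenir a = -1667.18690351508.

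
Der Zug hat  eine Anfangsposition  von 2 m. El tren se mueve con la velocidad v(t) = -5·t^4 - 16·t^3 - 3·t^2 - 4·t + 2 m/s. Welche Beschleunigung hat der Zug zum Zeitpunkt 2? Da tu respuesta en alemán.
Wir müssen unsere Gleichung für die Geschwindigkeit v(t) = -5·t^4 - 16·t^3 - 3·t^2 - 4·t + 2 1-mal ableiten. Die Ableitung von der Geschwindigkeit ergibt die Beschleunigung: a(t) = -20·t^3 - 48·t^2 - 6·t - 4. Mit a(t) = -20·t^3 - 48·t^2 - 6·t - 4 und Einsetzen von t = 2, finden wir a = -368.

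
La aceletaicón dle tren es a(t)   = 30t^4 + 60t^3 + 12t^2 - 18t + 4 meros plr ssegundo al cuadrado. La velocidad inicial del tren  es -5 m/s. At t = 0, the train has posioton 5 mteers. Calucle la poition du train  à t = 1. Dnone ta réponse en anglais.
We must find the antiderivative of our acceleration equation a(t) = 30·t^4 + 60·t^3 + 12·t^2 - 18·t + 4 2 times. Integrating acceleration and using the initial condition v(0) = -5, we get v(t) = 6·t^5 + 15·t^4 + 4·t^3 - 9·t^2 + 4·t - 5. The antiderivative of velocity is position. Using x(0) = 5, we get x(t) = t^6 + 3·t^5 + t^4 - 3·t^3 + 2·t^2 - 5·t + 5. We have position x(t) = t^6 + 3·t^5 + t^4 - 3·t^3 + 2·t^2 - 5·t + 5. Substituting t = 1: x(1) = 4.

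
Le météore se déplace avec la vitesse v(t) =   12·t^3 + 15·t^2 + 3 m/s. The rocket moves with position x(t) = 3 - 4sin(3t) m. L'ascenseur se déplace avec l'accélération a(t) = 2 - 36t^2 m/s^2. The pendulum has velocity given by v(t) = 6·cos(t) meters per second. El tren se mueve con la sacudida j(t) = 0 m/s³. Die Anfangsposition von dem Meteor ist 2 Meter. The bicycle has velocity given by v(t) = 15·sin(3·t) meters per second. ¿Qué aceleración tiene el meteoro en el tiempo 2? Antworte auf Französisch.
Nous devons dériver notre équation de la vitesse v(t) = 12·t^3 + 15·t^2 + 3 1 fois. En dérivant la vitesse, nous obtenons l'accélération: a(t) = 36·t^2 + 30·t. Nous avons l'accélération a(t) = 36·t^2 + 30·t. En substituant t = 2: a(2) = 204.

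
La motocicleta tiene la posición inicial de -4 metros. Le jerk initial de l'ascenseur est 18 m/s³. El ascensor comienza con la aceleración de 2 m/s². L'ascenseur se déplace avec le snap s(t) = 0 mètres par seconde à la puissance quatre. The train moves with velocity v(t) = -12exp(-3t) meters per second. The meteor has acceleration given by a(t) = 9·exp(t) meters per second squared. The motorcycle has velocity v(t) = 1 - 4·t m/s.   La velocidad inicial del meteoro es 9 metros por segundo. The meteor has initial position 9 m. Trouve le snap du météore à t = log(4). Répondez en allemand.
Wir müssen unsere Gleichung für die Beschleunigung a(t) = 9·exp(t) 2-mal ableiten. Die Ableitung von der Beschleunigung ergibt den Ruck: j(t) = 9·exp(t). Die Ableitung von dem Ruck ergibt den Snap: s(t) = 9·exp(t). Mit s(t) = 9·exp(t) und Einsetzen von t = log(4), finden wir s = 36.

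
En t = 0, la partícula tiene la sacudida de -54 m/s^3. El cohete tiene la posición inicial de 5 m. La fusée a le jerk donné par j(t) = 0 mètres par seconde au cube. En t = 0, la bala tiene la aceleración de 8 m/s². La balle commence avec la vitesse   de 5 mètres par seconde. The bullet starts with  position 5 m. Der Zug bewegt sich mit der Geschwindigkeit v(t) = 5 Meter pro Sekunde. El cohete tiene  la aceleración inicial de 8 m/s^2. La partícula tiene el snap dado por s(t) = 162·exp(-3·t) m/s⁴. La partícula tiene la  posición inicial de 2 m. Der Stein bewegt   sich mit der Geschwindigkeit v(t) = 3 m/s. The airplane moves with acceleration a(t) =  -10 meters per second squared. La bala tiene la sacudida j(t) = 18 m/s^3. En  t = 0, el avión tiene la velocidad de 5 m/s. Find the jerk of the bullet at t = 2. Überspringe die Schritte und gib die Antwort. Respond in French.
La réponse est 18.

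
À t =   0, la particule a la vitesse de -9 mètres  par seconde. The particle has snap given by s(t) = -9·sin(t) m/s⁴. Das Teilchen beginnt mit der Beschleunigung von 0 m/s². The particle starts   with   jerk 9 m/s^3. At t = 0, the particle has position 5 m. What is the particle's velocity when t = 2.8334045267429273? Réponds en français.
Nous devons trouver l'intégrale de notre équation du snap s(t) = -9·sin(t) 3 fois. En intégrant le snap et en utilisant la condition initiale j(0) = 9, nous obtenons j(t) = 9·cos(t). En prenant ∫j(t)dt et en appliquant a(0) = 0, nous trouvons a(t) = 9·sin(t). La primitive de l'accélération, avec v(0) = -9, donne la vitesse: v(t) = -9·cos(t). En utilisant v(t) = -9·cos(t) et en substituant t = 2.8334045267429273, nous trouvons v = 8.57596260543073.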